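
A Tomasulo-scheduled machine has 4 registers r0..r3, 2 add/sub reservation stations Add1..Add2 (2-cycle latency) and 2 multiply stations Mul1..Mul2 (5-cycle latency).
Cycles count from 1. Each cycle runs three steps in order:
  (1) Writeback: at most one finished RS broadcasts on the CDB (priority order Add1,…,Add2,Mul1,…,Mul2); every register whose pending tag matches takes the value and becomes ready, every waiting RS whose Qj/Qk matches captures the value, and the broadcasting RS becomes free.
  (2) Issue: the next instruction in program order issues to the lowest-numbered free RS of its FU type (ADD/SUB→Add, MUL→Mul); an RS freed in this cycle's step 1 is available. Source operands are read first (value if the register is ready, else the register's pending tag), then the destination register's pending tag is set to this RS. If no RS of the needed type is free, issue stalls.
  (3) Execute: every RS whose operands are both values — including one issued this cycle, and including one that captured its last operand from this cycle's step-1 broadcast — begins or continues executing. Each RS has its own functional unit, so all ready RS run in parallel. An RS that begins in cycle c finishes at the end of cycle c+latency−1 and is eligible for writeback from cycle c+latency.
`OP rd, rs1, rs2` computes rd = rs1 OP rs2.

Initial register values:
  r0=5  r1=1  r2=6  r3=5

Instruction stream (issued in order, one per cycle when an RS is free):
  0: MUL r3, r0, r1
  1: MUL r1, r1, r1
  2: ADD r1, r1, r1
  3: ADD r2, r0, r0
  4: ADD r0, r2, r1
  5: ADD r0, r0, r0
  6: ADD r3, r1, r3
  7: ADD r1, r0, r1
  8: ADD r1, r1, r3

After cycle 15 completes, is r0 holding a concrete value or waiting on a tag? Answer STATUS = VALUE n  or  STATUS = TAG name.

  c1: issue MUL r3<-Mul1  regs: r0:5,r1:1,r2:6,r3:Mul1
  c2: issue MUL r1<-Mul2  regs: r0:5,r1:Mul2,r2:6,r3:Mul1
  c3: issue ADD r1<-Add1  regs: r0:5,r1:Add1,r2:6,r3:Mul1
  c4: issue ADD r2<-Add2  regs: r0:5,r1:Add1,r2:Add2,r3:Mul1
  c5: stall  regs: r0:5,r1:Add1,r2:Add2,r3:Mul1
  c6: CDB Add2=10; issue ADD r0<-Add2  regs: r0:Add2,r1:Add1,r2:10,r3:Mul1
  c7: CDB Mul1=5; stall  regs: r0:Add2,r1:Add1,r2:10,r3:5
  c8: CDB Mul2=1; stall  regs: r0:Add2,r1:Add1,r2:10,r3:5
  c9: stall  regs: r0:Add2,r1:Add1,r2:10,r3:5
  c10: CDB Add1=2; issue ADD r0<-Add1  regs: r0:Add1,r1:2,r2:10,r3:5
  c11: stall  regs: r0:Add1,r1:2,r2:10,r3:5
  c12: CDB Add2=12; issue ADD r3<-Add2  regs: r0:Add1,r1:2,r2:10,r3:Add2
  c13: stall  regs: r0:Add1,r1:2,r2:10,r3:Add2
  c14: CDB Add1=24; issue ADD r1<-Add1  regs: r0:24,r1:Add1,r2:10,r3:Add2
  c15: CDB Add2=7; issue ADD r1<-Add2  regs: r0:24,r1:Add2,r2:10,r3:7

STATUS = VALUE 24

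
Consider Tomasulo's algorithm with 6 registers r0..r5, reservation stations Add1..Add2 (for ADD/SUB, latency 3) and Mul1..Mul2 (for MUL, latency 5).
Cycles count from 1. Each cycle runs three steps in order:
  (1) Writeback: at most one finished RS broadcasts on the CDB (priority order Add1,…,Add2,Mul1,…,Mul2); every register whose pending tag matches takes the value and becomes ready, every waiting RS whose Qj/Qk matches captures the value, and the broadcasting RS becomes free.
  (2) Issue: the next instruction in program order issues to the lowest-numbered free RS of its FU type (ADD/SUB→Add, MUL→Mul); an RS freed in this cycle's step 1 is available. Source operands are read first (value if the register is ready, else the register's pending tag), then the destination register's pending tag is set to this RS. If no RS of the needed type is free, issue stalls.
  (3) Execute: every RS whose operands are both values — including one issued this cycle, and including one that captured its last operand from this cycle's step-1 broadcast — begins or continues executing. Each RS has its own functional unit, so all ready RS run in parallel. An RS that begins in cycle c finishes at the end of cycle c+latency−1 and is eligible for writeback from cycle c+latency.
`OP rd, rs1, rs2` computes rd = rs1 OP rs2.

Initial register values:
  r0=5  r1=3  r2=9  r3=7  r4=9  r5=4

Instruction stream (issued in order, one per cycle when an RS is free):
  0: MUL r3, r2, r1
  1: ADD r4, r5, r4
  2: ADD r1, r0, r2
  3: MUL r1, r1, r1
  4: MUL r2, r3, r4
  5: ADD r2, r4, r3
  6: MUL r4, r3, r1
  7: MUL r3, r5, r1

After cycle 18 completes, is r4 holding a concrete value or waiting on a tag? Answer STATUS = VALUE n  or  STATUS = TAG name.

STATUS = VALUE 5292

  c1: issue MUL r3<-Mul1  regs: r0:5,r1:3,r2:9,r3:Mul1,r4:9,r5:4
  c2: issue ADD r4<-Add1  regs: r0:5,r1:3,r2:9,r3:Mul1,r4:Add1,r5:4
  c3: issue ADD r1<-Add2  regs: r0:5,r1:Add2,r2:9,r3:Mul1,r4:Add1,r5:4
  c4: issue MUL r1<-Mul2  regs: r0:5,r1:Mul2,r2:9,r3:Mul1,r4:Add1,r5:4
  c5: CDB Add1=13; stall  regs: r0:5,r1:Mul2,r2:9,r3:Mul1,r4:13,r5:4
  c6: CDB Add2=14; stall  regs: r0:5,r1:Mul2,r2:9,r3:Mul1,r4:13,r5:4
  c7: CDB Mul1=27; issue MUL r2<-Mul1  regs: r0:5,r1:Mul2,r2:Mul1,r3:27,r4:13,r5:4
  c8: issue ADD r2<-Add1  regs: r0:5,r1:Mul2,r2:Add1,r3:27,r4:13,r5:4
  c9: stall  regs: r0:5,r1:Mul2,r2:Add1,r3:27,r4:13,r5:4
  c10: stall  regs: r0:5,r1:Mul2,r2:Add1,r3:27,r4:13,r5:4
  c11: CDB Add1=40; stall  regs: r0:5,r1:Mul2,r2:40,r3:27,r4:13,r5:4
  c12: CDB Mul1=351; issue MUL r4<-Mul1  regs: r0:5,r1:Mul2,r2:40,r3:27,r4:Mul1,r5:4
  c13: CDB Mul2=196; issue MUL r3<-Mul2  regs: r0:5,r1:196,r2:40,r3:Mul2,r4:Mul1,r5:4
  c14: -  regs: r0:5,r1:196,r2:40,r3:Mul2,r4:Mul1,r5:4
  c15: -  regs: r0:5,r1:196,r2:40,r3:Mul2,r4:Mul1,r5:4
  c16: -  regs: r0:5,r1:196,r2:40,r3:Mul2,r4:Mul1,r5:4
  c17: -  regs: r0:5,r1:196,r2:40,r3:Mul2,r4:Mul1,r5:4
  c18: CDB Mul1=5292  regs: r0:5,r1:196,r2:40,r3:Mul2,r4:5292,r5:4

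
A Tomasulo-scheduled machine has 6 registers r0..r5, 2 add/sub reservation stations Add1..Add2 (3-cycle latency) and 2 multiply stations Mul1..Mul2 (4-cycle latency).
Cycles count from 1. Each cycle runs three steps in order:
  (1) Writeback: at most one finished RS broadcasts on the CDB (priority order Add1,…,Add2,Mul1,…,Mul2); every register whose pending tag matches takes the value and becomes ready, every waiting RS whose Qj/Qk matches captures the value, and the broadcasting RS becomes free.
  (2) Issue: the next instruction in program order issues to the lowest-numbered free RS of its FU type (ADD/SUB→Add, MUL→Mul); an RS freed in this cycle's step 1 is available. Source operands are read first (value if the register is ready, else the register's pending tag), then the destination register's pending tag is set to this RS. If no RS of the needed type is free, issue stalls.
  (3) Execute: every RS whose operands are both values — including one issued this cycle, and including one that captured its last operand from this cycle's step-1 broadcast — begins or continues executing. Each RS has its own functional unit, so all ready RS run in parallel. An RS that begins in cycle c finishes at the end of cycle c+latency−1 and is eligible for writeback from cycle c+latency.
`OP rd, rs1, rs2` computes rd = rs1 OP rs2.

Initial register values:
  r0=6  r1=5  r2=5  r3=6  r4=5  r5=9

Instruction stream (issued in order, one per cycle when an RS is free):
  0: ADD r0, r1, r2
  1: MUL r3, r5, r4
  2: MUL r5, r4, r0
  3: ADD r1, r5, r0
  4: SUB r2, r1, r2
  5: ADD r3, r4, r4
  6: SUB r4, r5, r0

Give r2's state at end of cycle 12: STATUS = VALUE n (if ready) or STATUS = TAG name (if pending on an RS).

c1: issue ADD r0<-Add1 | r0:Add1,r1:5,r2:5,r3:6,r4:5,r5:9
c2: issue MUL r3<-Mul1 | r0:Add1,r1:5,r2:5,r3:Mul1,r4:5,r5:9
c3: issue MUL r5<-Mul2 | r0:Add1,r1:5,r2:5,r3:Mul1,r4:5,r5:Mul2
c4: CDB Add1=10; issue ADD r1<-Add1 | r0:10,r1:Add1,r2:5,r3:Mul1,r4:5,r5:Mul2
c5: issue SUB r2<-Add2 | r0:10,r1:Add1,r2:Add2,r3:Mul1,r4:5,r5:Mul2
c6: CDB Mul1=45; stall | r0:10,r1:Add1,r2:Add2,r3:45,r4:5,r5:Mul2
c7: stall | r0:10,r1:Add1,r2:Add2,r3:45,r4:5,r5:Mul2
c8: CDB Mul2=50; stall | r0:10,r1:Add1,r2:Add2,r3:45,r4:5,r5:50
c9: stall | r0:10,r1:Add1,r2:Add2,r3:45,r4:5,r5:50
c10: stall | r0:10,r1:Add1,r2:Add2,r3:45,r4:5,r5:50
c11: CDB Add1=60; issue ADD r3<-Add1 | r0:10,r1:60,r2:Add2,r3:Add1,r4:5,r5:50
c12: stall | r0:10,r1:60,r2:Add2,r3:Add1,r4:5,r5:50

STATUS = TAG Add2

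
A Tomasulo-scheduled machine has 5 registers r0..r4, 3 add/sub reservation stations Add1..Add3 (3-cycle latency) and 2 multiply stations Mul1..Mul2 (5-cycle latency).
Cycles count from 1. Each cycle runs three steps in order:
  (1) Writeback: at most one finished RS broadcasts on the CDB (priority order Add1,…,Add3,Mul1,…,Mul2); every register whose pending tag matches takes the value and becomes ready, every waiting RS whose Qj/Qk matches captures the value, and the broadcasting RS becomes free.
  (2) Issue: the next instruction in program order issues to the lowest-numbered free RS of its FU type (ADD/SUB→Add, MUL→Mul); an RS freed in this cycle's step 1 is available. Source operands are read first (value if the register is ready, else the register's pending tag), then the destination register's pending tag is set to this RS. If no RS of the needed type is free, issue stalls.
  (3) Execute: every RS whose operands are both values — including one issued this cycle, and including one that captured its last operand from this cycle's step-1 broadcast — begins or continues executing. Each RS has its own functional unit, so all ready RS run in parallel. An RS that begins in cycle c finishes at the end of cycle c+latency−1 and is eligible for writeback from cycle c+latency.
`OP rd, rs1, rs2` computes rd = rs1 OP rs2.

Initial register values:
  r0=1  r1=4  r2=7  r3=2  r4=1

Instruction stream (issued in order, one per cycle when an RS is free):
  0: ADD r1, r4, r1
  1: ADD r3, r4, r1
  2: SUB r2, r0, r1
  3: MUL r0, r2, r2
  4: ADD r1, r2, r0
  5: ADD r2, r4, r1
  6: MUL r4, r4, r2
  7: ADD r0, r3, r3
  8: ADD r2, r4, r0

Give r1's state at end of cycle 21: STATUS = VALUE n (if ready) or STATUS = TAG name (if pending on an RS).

  c1: issue ADD r1<-Add1  regs: r0:1,r1:Add1,r2:7,r3:2,r4:1
  c2: issue ADD r3<-Add2  regs: r0:1,r1:Add1,r2:7,r3:Add2,r4:1
  c3: issue SUB r2<-Add3  regs: r0:1,r1:Add1,r2:Add3,r3:Add2,r4:1
  c4: CDB Add1=5; issue MUL r0<-Mul1  regs: r0:Mul1,r1:5,r2:Add3,r3:Add2,r4:1
  c5: issue ADD r1<-Add1  regs: r0:Mul1,r1:Add1,r2:Add3,r3:Add2,r4:1
  c6: stall  regs: r0:Mul1,r1:Add1,r2:Add3,r3:Add2,r4:1
  c7: CDB Add2=6; issue ADD r2<-Add2  regs: r0:Mul1,r1:Add1,r2:Add2,r3:6,r4:1
  c8: CDB Add3=-4; issue MUL r4<-Mul2  regs: r0:Mul1,r1:Add1,r2:Add2,r3:6,r4:Mul2
  c9: issue ADD r0<-Add3  regs: r0:Add3,r1:Add1,r2:Add2,r3:6,r4:Mul2
  c10: stall  regs: r0:Add3,r1:Add1,r2:Add2,r3:6,r4:Mul2
  c11: stall  regs: r0:Add3,r1:Add1,r2:Add2,r3:6,r4:Mul2
  c12: CDB Add3=12; issue ADD r2<-Add3  regs: r0:12,r1:Add1,r2:Add3,r3:6,r4:Mul2
  c13: CDB Mul1=16  regs: r0:12,r1:Add1,r2:Add3,r3:6,r4:Mul2
  c14: -  regs: r0:12,r1:Add1,r2:Add3,r3:6,r4:Mul2
  c15: -  regs: r0:12,r1:Add1,r2:Add3,r3:6,r4:Mul2
  c16: CDB Add1=12  regs: r0:12,r1:12,r2:Add3,r3:6,r4:Mul2
  c17: -  regs: r0:12,r1:12,r2:Add3,r3:6,r4:Mul2
  c18: -  regs: r0:12,r1:12,r2:Add3,r3:6,r4:Mul2
  c19: CDB Add2=13  regs: r0:12,r1:12,r2:Add3,r3:6,r4:Mul2
  c20: -  regs: r0:12,r1:12,r2:Add3,r3:6,r4:Mul2
  c21: -  regs: r0:12,r1:12,r2:Add3,r3:6,r4:Mul2

STATUS = VALUE 12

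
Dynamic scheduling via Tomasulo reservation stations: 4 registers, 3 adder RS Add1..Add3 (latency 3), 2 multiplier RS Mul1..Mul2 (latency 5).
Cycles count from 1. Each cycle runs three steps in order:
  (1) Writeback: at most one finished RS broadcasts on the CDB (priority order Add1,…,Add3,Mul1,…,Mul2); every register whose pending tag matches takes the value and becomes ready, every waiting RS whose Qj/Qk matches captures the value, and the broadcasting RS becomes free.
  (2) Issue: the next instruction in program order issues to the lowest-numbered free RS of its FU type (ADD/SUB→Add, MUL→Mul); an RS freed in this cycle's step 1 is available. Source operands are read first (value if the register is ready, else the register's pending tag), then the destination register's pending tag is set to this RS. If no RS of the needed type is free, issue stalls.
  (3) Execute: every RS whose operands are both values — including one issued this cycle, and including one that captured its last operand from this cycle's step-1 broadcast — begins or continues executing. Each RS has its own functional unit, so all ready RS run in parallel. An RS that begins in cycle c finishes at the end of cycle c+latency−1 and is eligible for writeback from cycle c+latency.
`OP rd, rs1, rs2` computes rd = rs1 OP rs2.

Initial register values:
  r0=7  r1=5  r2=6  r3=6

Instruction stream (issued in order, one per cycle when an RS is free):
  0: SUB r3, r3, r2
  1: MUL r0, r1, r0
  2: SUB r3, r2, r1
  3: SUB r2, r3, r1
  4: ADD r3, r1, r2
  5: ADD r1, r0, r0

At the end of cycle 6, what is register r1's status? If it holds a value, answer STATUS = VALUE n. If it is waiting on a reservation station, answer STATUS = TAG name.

  c1: issue SUB r3<-Add1  regs: r0:7,r1:5,r2:6,r3:Add1
  c2: issue MUL r0<-Mul1  regs: r0:Mul1,r1:5,r2:6,r3:Add1
  c3: issue SUB r3<-Add2  regs: r0:Mul1,r1:5,r2:6,r3:Add2
  c4: CDB Add1=0; issue SUB r2<-Add1  regs: r0:Mul1,r1:5,r2:Add1,r3:Add2
  c5: issue ADD r3<-Add3  regs: r0:Mul1,r1:5,r2:Add1,r3:Add3
  c6: CDB Add2=1; issue ADD r1<-Add2  regs: r0:Mul1,r1:Add2,r2:Add1,r3:Add3

STATUS = TAG Add2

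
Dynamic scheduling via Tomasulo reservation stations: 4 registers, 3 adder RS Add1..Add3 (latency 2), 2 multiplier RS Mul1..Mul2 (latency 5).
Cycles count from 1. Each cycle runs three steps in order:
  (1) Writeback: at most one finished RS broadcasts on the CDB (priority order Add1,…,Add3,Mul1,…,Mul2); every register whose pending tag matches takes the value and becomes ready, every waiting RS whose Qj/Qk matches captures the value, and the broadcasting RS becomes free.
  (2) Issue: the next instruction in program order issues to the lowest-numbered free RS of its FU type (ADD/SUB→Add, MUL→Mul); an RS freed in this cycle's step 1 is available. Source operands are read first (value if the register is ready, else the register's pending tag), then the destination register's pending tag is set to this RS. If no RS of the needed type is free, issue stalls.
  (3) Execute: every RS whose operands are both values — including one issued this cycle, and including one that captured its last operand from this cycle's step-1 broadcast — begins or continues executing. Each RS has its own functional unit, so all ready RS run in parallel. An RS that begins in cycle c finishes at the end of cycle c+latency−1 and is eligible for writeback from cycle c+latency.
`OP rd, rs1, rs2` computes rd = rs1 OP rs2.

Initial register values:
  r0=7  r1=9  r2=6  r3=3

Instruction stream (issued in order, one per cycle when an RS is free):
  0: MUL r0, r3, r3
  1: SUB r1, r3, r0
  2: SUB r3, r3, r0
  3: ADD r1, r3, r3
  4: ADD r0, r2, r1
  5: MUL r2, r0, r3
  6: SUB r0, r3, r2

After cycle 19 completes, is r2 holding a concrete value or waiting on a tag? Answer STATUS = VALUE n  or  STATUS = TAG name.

STATUS = VALUE 36

cycle 1: issue MUL r0<-Mul1 // r0:Mul1,r1:9,r2:6,r3:3
cycle 2: issue SUB r1<-Add1 // r0:Mul1,r1:Add1,r2:6,r3:3
cycle 3: issue SUB r3<-Add2 // r0:Mul1,r1:Add1,r2:6,r3:Add2
cycle 4: issue ADD r1<-Add3 // r0:Mul1,r1:Add3,r2:6,r3:Add2
cycle 5: stall // r0:Mul1,r1:Add3,r2:6,r3:Add2
cycle 6: CDB Mul1=9; stall // r0:9,r1:Add3,r2:6,r3:Add2
cycle 7: stall // r0:9,r1:Add3,r2:6,r3:Add2
cycle 8: CDB Add1=-6; issue ADD r0<-Add1 // r0:Add1,r1:Add3,r2:6,r3:Add2
cycle 9: CDB Add2=-6; issue MUL r2<-Mul1 // r0:Add1,r1:Add3,r2:Mul1,r3:-6
cycle 10: issue SUB r0<-Add2 // r0:Add2,r1:Add3,r2:Mul1,r3:-6
cycle 11: CDB Add3=-12 // r0:Add2,r1:-12,r2:Mul1,r3:-6
cycle 12: - // r0:Add2,r1:-12,r2:Mul1,r3:-6
cycle 13: CDB Add1=-6 // r0:Add2,r1:-12,r2:Mul1,r3:-6
cycle 14: - // r0:Add2,r1:-12,r2:Mul1,r3:-6
cycle 15: - // r0:Add2,r1:-12,r2:Mul1,r3:-6
cycle 16: - // r0:Add2,r1:-12,r2:Mul1,r3:-6
cycle 17: - // r0:Add2,r1:-12,r2:Mul1,r3:-6
cycle 18: CDB Mul1=36 // r0:Add2,r1:-12,r2:36,r3:-6
cycle 19: - // r0:Add2,r1:-12,r2:36,r3:-6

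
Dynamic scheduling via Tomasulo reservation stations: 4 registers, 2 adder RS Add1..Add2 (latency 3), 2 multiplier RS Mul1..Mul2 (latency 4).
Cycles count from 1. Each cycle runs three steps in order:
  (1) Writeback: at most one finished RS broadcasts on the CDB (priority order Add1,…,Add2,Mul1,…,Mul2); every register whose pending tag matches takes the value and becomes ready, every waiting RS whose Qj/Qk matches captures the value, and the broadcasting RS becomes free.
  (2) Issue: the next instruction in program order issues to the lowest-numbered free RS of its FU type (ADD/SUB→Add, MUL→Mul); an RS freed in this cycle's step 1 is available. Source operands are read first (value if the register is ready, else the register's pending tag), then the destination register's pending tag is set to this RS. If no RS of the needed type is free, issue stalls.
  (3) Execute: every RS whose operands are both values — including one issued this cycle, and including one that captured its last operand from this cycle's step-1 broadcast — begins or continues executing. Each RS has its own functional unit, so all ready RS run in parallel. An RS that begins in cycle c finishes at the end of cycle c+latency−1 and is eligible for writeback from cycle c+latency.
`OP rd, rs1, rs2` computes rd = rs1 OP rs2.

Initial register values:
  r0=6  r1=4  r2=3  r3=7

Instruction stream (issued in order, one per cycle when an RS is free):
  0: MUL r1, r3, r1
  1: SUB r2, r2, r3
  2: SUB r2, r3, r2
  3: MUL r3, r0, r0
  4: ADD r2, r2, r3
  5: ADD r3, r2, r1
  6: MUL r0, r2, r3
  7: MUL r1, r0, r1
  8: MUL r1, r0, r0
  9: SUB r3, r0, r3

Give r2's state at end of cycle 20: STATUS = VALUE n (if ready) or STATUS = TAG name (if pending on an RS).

  c1: issue MUL r1<-Mul1  regs: r0:6,r1:Mul1,r2:3,r3:7
  c2: issue SUB r2<-Add1  regs: r0:6,r1:Mul1,r2:Add1,r3:7
  c3: issue SUB r2<-Add2  regs: r0:6,r1:Mul1,r2:Add2,r3:7
  c4: issue MUL r3<-Mul2  regs: r0:6,r1:Mul1,r2:Add2,r3:Mul2
  c5: CDB Add1=-4; issue ADD r2<-Add1  regs: r0:6,r1:Mul1,r2:Add1,r3:Mul2
  c6: CDB Mul1=28; stall  regs: r0:6,r1:28,r2:Add1,r3:Mul2
  c7: stall  regs: r0:6,r1:28,r2:Add1,r3:Mul2
  c8: CDB Add2=11; issue ADD r3<-Add2  regs: r0:6,r1:28,r2:Add1,r3:Add2
  c9: CDB Mul2=36; issue MUL r0<-Mul1  regs: r0:Mul1,r1:28,r2:Add1,r3:Add2
  c10: issue MUL r1<-Mul2  regs: r0:Mul1,r1:Mul2,r2:Add1,r3:Add2
  c11: stall  regs: r0:Mul1,r1:Mul2,r2:Add1,r3:Add2
  c12: CDB Add1=47; stall  regs: r0:Mul1,r1:Mul2,r2:47,r3:Add2
  c13: stall  regs: r0:Mul1,r1:Mul2,r2:47,r3:Add2
  c14: stall  regs: r0:Mul1,r1:Mul2,r2:47,r3:Add2
  c15: CDB Add2=75; stall  regs: r0:Mul1,r1:Mul2,r2:47,r3:75
  c16: stall  regs: r0:Mul1,r1:Mul2,r2:47,r3:75
  c17: stall  regs: r0:Mul1,r1:Mul2,r2:47,r3:75
  c18: stall  regs: r0:Mul1,r1:Mul2,r2:47,r3:75
  c19: CDB Mul1=3525; issue MUL r1<-Mul1  regs: r0:3525,r1:Mul1,r2:47,r3:75
  c20: issue SUB r3<-Add1  regs: r0:3525,r1:Mul1,r2:47,r3:Add1

STATUS = VALUE 47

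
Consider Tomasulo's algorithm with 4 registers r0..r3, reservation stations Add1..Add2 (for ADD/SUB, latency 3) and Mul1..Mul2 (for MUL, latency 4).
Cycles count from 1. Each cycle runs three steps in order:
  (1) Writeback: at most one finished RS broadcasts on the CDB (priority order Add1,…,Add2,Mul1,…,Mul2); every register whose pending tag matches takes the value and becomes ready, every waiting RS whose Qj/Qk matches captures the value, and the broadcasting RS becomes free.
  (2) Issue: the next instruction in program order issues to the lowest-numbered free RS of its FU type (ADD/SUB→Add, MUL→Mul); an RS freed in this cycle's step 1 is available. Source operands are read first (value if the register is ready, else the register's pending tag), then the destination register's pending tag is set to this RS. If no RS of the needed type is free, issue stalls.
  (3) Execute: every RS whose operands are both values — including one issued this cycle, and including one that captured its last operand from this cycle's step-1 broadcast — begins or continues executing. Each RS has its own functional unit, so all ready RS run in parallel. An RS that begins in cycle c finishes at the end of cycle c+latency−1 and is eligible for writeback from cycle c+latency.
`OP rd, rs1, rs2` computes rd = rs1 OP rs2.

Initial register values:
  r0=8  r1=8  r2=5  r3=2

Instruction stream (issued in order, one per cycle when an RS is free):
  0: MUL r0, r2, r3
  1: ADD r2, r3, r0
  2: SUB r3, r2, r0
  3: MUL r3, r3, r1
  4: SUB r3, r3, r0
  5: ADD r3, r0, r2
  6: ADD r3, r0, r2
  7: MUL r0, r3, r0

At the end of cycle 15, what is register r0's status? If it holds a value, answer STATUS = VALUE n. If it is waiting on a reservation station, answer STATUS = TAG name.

STATUS = TAG Mul1

c1: issue MUL r0<-Mul1 | r0:Mul1,r1:8,r2:5,r3:2
c2: issue ADD r2<-Add1 | r0:Mul1,r1:8,r2:Add1,r3:2
c3: issue SUB r3<-Add2 | r0:Mul1,r1:8,r2:Add1,r3:Add2
c4: issue MUL r3<-Mul2 | r0:Mul1,r1:8,r2:Add1,r3:Mul2
c5: CDB Mul1=10; stall | r0:10,r1:8,r2:Add1,r3:Mul2
c6: stall | r0:10,r1:8,r2:Add1,r3:Mul2
c7: stall | r0:10,r1:8,r2:Add1,r3:Mul2
c8: CDB Add1=12; issue SUB r3<-Add1 | r0:10,r1:8,r2:12,r3:Add1
c9: stall | r0:10,r1:8,r2:12,r3:Add1
c10: stall | r0:10,r1:8,r2:12,r3:Add1
c11: CDB Add2=2; issue ADD r3<-Add2 | r0:10,r1:8,r2:12,r3:Add2
c12: stall | r0:10,r1:8,r2:12,r3:Add2
c13: stall | r0:10,r1:8,r2:12,r3:Add2
c14: CDB Add2=22; issue ADD r3<-Add2 | r0:10,r1:8,r2:12,r3:Add2
c15: CDB Mul2=16; issue MUL r0<-Mul1 | r0:Mul1,r1:8,r2:12,r3:Add2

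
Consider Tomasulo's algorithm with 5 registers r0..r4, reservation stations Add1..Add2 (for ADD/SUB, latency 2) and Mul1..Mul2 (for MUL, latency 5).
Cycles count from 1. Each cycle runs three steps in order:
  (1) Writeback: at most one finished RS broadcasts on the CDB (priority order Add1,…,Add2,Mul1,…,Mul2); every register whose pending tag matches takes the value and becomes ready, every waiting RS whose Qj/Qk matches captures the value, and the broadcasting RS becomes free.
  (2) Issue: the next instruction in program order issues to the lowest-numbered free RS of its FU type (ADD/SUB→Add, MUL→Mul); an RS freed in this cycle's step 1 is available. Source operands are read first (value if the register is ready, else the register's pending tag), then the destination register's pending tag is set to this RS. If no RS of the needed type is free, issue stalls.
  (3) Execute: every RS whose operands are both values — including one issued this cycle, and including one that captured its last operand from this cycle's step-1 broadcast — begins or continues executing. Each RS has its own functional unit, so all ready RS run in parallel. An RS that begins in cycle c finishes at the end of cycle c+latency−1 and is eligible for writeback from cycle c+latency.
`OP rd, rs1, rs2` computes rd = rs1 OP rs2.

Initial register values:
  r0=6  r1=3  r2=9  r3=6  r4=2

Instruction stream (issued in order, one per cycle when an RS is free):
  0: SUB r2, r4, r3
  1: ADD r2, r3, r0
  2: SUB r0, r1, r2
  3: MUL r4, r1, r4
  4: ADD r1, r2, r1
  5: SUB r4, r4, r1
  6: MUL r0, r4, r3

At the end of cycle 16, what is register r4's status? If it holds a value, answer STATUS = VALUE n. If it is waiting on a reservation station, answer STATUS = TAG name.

  c1: issue SUB r2<-Add1  regs: r0:6,r1:3,r2:Add1,r3:6,r4:2
  c2: issue ADD r2<-Add2  regs: r0:6,r1:3,r2:Add2,r3:6,r4:2
  c3: CDB Add1=-4; issue SUB r0<-Add1  regs: r0:Add1,r1:3,r2:Add2,r3:6,r4:2
  c4: CDB Add2=12; issue MUL r4<-Mul1  regs: r0:Add1,r1:3,r2:12,r3:6,r4:Mul1
  c5: issue ADD r1<-Add2  regs: r0:Add1,r1:Add2,r2:12,r3:6,r4:Mul1
  c6: CDB Add1=-9; issue SUB r4<-Add1  regs: r0:-9,r1:Add2,r2:12,r3:6,r4:Add1
  c7: CDB Add2=15; issue MUL r0<-Mul2  regs: r0:Mul2,r1:15,r2:12,r3:6,r4:Add1
  c8: -  regs: r0:Mul2,r1:15,r2:12,r3:6,r4:Add1
  c9: CDB Mul1=6  regs: r0:Mul2,r1:15,r2:12,r3:6,r4:Add1
  c10: -  regs: r0:Mul2,r1:15,r2:12,r3:6,r4:Add1
  c11: CDB Add1=-9  regs: r0:Mul2,r1:15,r2:12,r3:6,r4:-9
  c12: -  regs: r0:Mul2,r1:15,r2:12,r3:6,r4:-9
  c13: -  regs: r0:Mul2,r1:15,r2:12,r3:6,r4:-9
  c14: -  regs: r0:Mul2,r1:15,r2:12,r3:6,r4:-9
  c15: -  regs: r0:Mul2,r1:15,r2:12,r3:6,r4:-9
  c16: CDB Mul2=-54  regs: r0:-54,r1:15,r2:12,r3:6,r4:-9

STATUS = VALUE -9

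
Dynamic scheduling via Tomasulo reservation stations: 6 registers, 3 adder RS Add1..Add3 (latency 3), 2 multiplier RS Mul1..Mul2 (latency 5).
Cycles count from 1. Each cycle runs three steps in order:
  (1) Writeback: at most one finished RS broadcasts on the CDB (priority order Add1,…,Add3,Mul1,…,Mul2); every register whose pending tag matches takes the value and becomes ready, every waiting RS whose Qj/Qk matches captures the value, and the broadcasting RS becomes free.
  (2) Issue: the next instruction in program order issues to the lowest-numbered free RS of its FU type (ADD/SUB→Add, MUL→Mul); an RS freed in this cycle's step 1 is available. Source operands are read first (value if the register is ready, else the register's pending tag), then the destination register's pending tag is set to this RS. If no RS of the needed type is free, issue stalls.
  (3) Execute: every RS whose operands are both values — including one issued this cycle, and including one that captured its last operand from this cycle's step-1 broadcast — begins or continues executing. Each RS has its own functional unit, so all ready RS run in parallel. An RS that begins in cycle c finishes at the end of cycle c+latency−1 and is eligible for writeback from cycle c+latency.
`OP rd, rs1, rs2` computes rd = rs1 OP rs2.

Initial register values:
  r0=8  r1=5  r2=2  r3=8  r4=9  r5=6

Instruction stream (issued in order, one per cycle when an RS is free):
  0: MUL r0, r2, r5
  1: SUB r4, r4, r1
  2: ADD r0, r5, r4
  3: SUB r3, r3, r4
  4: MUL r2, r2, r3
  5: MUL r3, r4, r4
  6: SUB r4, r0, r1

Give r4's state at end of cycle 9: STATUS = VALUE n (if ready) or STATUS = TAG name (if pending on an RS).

STATUS = TAG Add1

  c1: issue MUL r0<-Mul1  regs: r0:Mul1,r1:5,r2:2,r3:8,r4:9,r5:6
  c2: issue SUB r4<-Add1  regs: r0:Mul1,r1:5,r2:2,r3:8,r4:Add1,r5:6
  c3: issue ADD r0<-Add2  regs: r0:Add2,r1:5,r2:2,r3:8,r4:Add1,r5:6
  c4: issue SUB r3<-Add3  regs: r0:Add2,r1:5,r2:2,r3:Add3,r4:Add1,r5:6
  c5: CDB Add1=4; issue MUL r2<-Mul2  regs: r0:Add2,r1:5,r2:Mul2,r3:Add3,r4:4,r5:6
  c6: CDB Mul1=12; issue MUL r3<-Mul1  regs: r0:Add2,r1:5,r2:Mul2,r3:Mul1,r4:4,r5:6
  c7: issue SUB r4<-Add1  regs: r0:Add2,r1:5,r2:Mul2,r3:Mul1,r4:Add1,r5:6
  c8: CDB Add2=10  regs: r0:10,r1:5,r2:Mul2,r3:Mul1,r4:Add1,r5:6
  c9: CDB Add3=4  regs: r0:10,r1:5,r2:Mul2,r3:Mul1,r4:Add1,r5:6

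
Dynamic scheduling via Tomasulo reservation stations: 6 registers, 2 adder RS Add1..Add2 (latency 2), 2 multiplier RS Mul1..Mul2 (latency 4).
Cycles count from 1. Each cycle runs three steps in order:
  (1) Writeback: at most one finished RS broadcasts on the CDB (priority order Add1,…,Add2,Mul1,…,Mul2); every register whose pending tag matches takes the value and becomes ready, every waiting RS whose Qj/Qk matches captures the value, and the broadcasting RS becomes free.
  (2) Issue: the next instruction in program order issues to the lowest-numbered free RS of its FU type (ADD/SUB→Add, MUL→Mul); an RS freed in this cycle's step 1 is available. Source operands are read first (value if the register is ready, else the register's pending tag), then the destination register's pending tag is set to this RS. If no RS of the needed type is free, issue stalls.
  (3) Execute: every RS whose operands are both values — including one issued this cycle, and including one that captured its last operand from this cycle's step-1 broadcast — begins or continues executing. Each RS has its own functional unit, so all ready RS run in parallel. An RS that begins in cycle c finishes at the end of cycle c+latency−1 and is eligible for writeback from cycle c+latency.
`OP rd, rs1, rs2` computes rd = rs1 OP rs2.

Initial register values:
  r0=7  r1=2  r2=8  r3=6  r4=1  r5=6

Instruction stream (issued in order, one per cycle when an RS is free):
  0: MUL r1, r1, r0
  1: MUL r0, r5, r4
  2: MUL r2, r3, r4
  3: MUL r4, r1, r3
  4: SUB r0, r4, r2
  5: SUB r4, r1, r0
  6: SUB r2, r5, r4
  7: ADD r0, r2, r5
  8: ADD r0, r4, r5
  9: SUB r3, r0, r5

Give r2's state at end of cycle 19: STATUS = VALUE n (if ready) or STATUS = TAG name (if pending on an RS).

STATUS = VALUE 70

c1: issue MUL r1<-Mul1 | r0:7,r1:Mul1,r2:8,r3:6,r4:1,r5:6
c2: issue MUL r0<-Mul2 | r0:Mul2,r1:Mul1,r2:8,r3:6,r4:1,r5:6
c3: stall | r0:Mul2,r1:Mul1,r2:8,r3:6,r4:1,r5:6
c4: stall | r0:Mul2,r1:Mul1,r2:8,r3:6,r4:1,r5:6
c5: CDB Mul1=14; issue MUL r2<-Mul1 | r0:Mul2,r1:14,r2:Mul1,r3:6,r4:1,r5:6
c6: CDB Mul2=6; issue MUL r4<-Mul2 | r0:6,r1:14,r2:Mul1,r3:6,r4:Mul2,r5:6
c7: issue SUB r0<-Add1 | r0:Add1,r1:14,r2:Mul1,r3:6,r4:Mul2,r5:6
c8: issue SUB r4<-Add2 | r0:Add1,r1:14,r2:Mul1,r3:6,r4:Add2,r5:6
c9: CDB Mul1=6; stall | r0:Add1,r1:14,r2:6,r3:6,r4:Add2,r5:6
c10: CDB Mul2=84; stall | r0:Add1,r1:14,r2:6,r3:6,r4:Add2,r5:6
c11: stall | r0:Add1,r1:14,r2:6,r3:6,r4:Add2,r5:6
c12: CDB Add1=78; issue SUB r2<-Add1 | r0:78,r1:14,r2:Add1,r3:6,r4:Add2,r5:6
c13: stall | r0:78,r1:14,r2:Add1,r3:6,r4:Add2,r5:6
c14: CDB Add2=-64; issue ADD r0<-Add2 | r0:Add2,r1:14,r2:Add1,r3:6,r4:-64,r5:6
c15: stall | r0:Add2,r1:14,r2:Add1,r3:6,r4:-64,r5:6
c16: CDB Add1=70; issue ADD r0<-Add1 | r0:Add1,r1:14,r2:70,r3:6,r4:-64,r5:6
c17: stall | r0:Add1,r1:14,r2:70,r3:6,r4:-64,r5:6
c18: CDB Add1=-58; issue SUB r3<-Add1 | r0:-58,r1:14,r2:70,r3:Add1,r4:-64,r5:6
c19: CDB Add2=76 | r0:-58,r1:14,r2:70,r3:Add1,r4:-64,r5:6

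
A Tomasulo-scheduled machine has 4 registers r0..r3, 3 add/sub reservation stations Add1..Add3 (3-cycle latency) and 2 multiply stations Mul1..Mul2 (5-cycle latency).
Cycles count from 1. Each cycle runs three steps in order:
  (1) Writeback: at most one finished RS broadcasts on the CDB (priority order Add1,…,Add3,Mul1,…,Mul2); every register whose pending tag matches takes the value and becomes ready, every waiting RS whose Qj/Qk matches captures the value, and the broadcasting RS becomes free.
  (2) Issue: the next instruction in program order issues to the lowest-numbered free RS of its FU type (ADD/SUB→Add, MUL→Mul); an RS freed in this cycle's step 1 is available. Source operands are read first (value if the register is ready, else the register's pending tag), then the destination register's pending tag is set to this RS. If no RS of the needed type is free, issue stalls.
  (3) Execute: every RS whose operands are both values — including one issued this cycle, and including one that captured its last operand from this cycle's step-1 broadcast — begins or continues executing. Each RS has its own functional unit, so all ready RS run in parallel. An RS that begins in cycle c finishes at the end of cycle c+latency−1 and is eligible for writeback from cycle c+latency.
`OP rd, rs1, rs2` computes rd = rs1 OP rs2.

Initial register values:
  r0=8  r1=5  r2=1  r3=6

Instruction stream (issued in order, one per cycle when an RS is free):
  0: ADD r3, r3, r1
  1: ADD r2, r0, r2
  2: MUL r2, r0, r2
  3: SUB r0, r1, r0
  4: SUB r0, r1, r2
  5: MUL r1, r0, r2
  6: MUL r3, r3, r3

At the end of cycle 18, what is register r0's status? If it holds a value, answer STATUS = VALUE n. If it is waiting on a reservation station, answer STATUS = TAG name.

c1: issue ADD r3<-Add1 | r0:8,r1:5,r2:1,r3:Add1
c2: issue ADD r2<-Add2 | r0:8,r1:5,r2:Add2,r3:Add1
c3: issue MUL r2<-Mul1 | r0:8,r1:5,r2:Mul1,r3:Add1
c4: CDB Add1=11; issue SUB r0<-Add1 | r0:Add1,r1:5,r2:Mul1,r3:11
c5: CDB Add2=9; issue SUB r0<-Add2 | r0:Add2,r1:5,r2:Mul1,r3:11
c6: issue MUL r1<-Mul2 | r0:Add2,r1:Mul2,r2:Mul1,r3:11
c7: CDB Add1=-3; stall | r0:Add2,r1:Mul2,r2:Mul1,r3:11
c8: stall | r0:Add2,r1:Mul2,r2:Mul1,r3:11
c9: stall | r0:Add2,r1:Mul2,r2:Mul1,r3:11
c10: CDB Mul1=72; issue MUL r3<-Mul1 | r0:Add2,r1:Mul2,r2:72,r3:Mul1
c11: - | r0:Add2,r1:Mul2,r2:72,r3:Mul1
c12: - | r0:Add2,r1:Mul2,r2:72,r3:Mul1
c13: CDB Add2=-67 | r0:-67,r1:Mul2,r2:72,r3:Mul1
c14: - | r0:-67,r1:Mul2,r2:72,r3:Mul1
c15: CDB Mul1=121 | r0:-67,r1:Mul2,r2:72,r3:121
c16: - | r0:-67,r1:Mul2,r2:72,r3:121
c17: - | r0:-67,r1:Mul2,r2:72,r3:121
c18: CDB Mul2=-4824 | r0:-67,r1:-4824,r2:72,r3:121

STATUS = VALUE -67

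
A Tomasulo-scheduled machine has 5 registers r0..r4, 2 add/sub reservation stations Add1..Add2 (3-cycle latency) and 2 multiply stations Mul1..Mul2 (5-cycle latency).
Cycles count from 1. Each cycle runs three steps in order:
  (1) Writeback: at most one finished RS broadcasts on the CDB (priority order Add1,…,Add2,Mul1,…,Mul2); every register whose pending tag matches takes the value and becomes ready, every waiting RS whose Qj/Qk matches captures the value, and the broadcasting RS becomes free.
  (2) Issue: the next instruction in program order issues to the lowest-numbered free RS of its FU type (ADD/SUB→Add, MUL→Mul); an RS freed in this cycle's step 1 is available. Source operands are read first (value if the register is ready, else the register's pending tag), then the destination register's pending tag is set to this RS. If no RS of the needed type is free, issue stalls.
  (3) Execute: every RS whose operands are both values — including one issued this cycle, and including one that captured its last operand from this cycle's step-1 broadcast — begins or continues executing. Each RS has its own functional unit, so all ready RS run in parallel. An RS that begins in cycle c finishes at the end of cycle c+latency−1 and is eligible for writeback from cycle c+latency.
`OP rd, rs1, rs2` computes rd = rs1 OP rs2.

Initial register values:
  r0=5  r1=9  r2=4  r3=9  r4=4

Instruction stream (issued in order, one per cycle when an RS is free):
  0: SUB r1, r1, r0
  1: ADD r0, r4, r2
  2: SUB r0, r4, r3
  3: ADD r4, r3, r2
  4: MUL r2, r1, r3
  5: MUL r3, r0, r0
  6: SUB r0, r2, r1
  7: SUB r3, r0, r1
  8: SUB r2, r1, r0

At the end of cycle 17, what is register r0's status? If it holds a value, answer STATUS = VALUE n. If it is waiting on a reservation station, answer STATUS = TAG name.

c1: issue SUB r1<-Add1 | r0:5,r1:Add1,r2:4,r3:9,r4:4
c2: issue ADD r0<-Add2 | r0:Add2,r1:Add1,r2:4,r3:9,r4:4
c3: stall | r0:Add2,r1:Add1,r2:4,r3:9,r4:4
c4: CDB Add1=4; issue SUB r0<-Add1 | r0:Add1,r1:4,r2:4,r3:9,r4:4
c5: CDB Add2=8; issue ADD r4<-Add2 | r0:Add1,r1:4,r2:4,r3:9,r4:Add2
c6: issue MUL r2<-Mul1 | r0:Add1,r1:4,r2:Mul1,r3:9,r4:Add2
c7: CDB Add1=-5; issue MUL r3<-Mul2 | r0:-5,r1:4,r2:Mul1,r3:Mul2,r4:Add2
c8: CDB Add2=13; issue SUB r0<-Add1 | r0:Add1,r1:4,r2:Mul1,r3:Mul2,r4:13
c9: issue SUB r3<-Add2 | r0:Add1,r1:4,r2:Mul1,r3:Add2,r4:13
c10: stall | r0:Add1,r1:4,r2:Mul1,r3:Add2,r4:13
c11: CDB Mul1=36; stall | r0:Add1,r1:4,r2:36,r3:Add2,r4:13
c12: CDB Mul2=25; stall | r0:Add1,r1:4,r2:36,r3:Add2,r4:13
c13: stall | r0:Add1,r1:4,r2:36,r3:Add2,r4:13
c14: CDB Add1=32; issue SUB r2<-Add1 | r0:32,r1:4,r2:Add1,r3:Add2,r4:13
c15: - | r0:32,r1:4,r2:Add1,r3:Add2,r4:13
c16: - | r0:32,r1:4,r2:Add1,r3:Add2,r4:13
c17: CDB Add1=-28 | r0:32,r1:4,r2:-28,r3:Add2,r4:13

STATUS = VALUE 32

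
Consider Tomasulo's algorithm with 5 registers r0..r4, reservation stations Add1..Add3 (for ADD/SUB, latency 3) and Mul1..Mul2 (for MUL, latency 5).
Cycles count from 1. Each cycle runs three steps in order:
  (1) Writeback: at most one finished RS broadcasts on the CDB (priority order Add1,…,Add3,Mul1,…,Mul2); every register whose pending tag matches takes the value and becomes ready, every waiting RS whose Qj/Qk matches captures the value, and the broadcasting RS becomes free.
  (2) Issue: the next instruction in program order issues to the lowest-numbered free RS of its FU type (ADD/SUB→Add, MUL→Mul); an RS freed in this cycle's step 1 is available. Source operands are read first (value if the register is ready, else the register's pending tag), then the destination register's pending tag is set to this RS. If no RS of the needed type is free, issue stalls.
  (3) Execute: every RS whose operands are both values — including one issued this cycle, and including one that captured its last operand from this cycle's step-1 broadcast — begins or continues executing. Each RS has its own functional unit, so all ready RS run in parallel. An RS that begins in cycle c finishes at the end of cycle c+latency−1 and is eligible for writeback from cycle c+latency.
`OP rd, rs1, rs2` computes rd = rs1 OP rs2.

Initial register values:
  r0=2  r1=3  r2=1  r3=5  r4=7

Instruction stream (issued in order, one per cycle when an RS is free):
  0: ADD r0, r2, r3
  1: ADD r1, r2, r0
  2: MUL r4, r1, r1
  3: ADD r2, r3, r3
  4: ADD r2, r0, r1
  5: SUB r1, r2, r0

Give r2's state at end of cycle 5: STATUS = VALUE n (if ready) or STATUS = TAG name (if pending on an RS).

  c1: issue ADD r0<-Add1  regs: r0:Add1,r1:3,r2:1,r3:5,r4:7
  c2: issue ADD r1<-Add2  regs: r0:Add1,r1:Add2,r2:1,r3:5,r4:7
  c3: issue MUL r4<-Mul1  regs: r0:Add1,r1:Add2,r2:1,r3:5,r4:Mul1
  c4: CDB Add1=6; issue ADD r2<-Add1  regs: r0:6,r1:Add2,r2:Add1,r3:5,r4:Mul1
  c5: issue ADD r2<-Add3  regs: r0:6,r1:Add2,r2:Add3,r3:5,r4:Mul1

STATUS = TAG Add3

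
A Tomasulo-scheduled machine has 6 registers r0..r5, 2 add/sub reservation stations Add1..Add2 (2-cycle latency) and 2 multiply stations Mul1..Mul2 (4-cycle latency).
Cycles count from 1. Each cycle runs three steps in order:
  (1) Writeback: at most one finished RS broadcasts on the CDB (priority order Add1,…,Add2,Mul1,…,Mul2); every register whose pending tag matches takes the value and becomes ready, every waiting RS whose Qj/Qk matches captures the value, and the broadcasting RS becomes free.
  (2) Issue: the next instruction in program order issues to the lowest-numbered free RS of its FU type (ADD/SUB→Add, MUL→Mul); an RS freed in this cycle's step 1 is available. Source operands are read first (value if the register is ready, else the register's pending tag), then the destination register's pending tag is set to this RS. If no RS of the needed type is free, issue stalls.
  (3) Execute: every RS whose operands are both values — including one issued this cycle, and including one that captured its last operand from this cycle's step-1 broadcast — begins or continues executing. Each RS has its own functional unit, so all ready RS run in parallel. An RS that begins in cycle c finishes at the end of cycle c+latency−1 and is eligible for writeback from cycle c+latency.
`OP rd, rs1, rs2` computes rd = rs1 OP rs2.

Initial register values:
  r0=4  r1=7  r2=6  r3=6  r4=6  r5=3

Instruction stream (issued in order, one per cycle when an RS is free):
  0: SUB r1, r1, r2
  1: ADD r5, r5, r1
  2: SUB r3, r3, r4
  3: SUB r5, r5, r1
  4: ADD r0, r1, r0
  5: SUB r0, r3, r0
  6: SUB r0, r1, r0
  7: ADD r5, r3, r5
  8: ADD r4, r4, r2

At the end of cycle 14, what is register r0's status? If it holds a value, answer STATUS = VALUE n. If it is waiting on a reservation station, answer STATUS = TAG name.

STATUS = VALUE 6

cycle 1: issue SUB r1<-Add1 // r0:4,r1:Add1,r2:6,r3:6,r4:6,r5:3
cycle 2: issue ADD r5<-Add2 // r0:4,r1:Add1,r2:6,r3:6,r4:6,r5:Add2
cycle 3: CDB Add1=1; issue SUB r3<-Add1 // r0:4,r1:1,r2:6,r3:Add1,r4:6,r5:Add2
cycle 4: stall // r0:4,r1:1,r2:6,r3:Add1,r4:6,r5:Add2
cycle 5: CDB Add1=0; issue SUB r5<-Add1 // r0:4,r1:1,r2:6,r3:0,r4:6,r5:Add1
cycle 6: CDB Add2=4; issue ADD r0<-Add2 // r0:Add2,r1:1,r2:6,r3:0,r4:6,r5:Add1
cycle 7: stall // r0:Add2,r1:1,r2:6,r3:0,r4:6,r5:Add1
cycle 8: CDB Add1=3; issue SUB r0<-Add1 // r0:Add1,r1:1,r2:6,r3:0,r4:6,r5:3
cycle 9: CDB Add2=5; issue SUB r0<-Add2 // r0:Add2,r1:1,r2:6,r3:0,r4:6,r5:3
cycle 10: stall // r0:Add2,r1:1,r2:6,r3:0,r4:6,r5:3
cycle 11: CDB Add1=-5; issue ADD r5<-Add1 // r0:Add2,r1:1,r2:6,r3:0,r4:6,r5:Add1
cycle 12: stall // r0:Add2,r1:1,r2:6,r3:0,r4:6,r5:Add1
cycle 13: CDB Add1=3; issue ADD r4<-Add1 // r0:Add2,r1:1,r2:6,r3:0,r4:Add1,r5:3
cycle 14: CDB Add2=6 // r0:6,r1:1,r2:6,r3:0,r4:Add1,r5:3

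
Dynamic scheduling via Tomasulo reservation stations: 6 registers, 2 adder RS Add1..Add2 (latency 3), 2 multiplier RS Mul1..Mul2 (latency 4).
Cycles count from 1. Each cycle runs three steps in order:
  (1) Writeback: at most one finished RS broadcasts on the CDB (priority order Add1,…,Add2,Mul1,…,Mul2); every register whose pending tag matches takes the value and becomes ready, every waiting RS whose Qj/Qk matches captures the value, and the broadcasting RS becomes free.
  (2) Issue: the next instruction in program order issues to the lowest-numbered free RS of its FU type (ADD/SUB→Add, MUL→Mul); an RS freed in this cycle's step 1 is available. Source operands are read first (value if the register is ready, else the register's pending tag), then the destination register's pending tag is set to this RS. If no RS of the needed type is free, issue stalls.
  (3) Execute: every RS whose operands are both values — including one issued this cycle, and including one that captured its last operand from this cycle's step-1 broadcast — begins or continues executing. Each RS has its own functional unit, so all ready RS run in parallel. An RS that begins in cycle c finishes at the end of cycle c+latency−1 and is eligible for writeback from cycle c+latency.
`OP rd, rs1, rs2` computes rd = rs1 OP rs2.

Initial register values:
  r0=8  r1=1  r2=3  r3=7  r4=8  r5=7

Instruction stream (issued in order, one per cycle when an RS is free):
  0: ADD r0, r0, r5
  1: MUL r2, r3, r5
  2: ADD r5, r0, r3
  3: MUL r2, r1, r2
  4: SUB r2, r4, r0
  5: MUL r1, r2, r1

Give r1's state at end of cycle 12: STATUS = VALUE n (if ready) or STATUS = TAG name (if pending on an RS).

STATUS = VALUE -7

c1: issue ADD r0<-Add1 | r0:Add1,r1:1,r2:3,r3:7,r4:8,r5:7
c2: issue MUL r2<-Mul1 | r0:Add1,r1:1,r2:Mul1,r3:7,r4:8,r5:7
c3: issue ADD r5<-Add2 | r0:Add1,r1:1,r2:Mul1,r3:7,r4:8,r5:Add2
c4: CDB Add1=15; issue MUL r2<-Mul2 | r0:15,r1:1,r2:Mul2,r3:7,r4:8,r5:Add2
c5: issue SUB r2<-Add1 | r0:15,r1:1,r2:Add1,r3:7,r4:8,r5:Add2
c6: CDB Mul1=49; issue MUL r1<-Mul1 | r0:15,r1:Mul1,r2:Add1,r3:7,r4:8,r5:Add2
c7: CDB Add2=22 | r0:15,r1:Mul1,r2:Add1,r3:7,r4:8,r5:22
c8: CDB Add1=-7 | r0:15,r1:Mul1,r2:-7,r3:7,r4:8,r5:22
c9: - | r0:15,r1:Mul1,r2:-7,r3:7,r4:8,r5:22
c10: CDB Mul2=49 | r0:15,r1:Mul1,r2:-7,r3:7,r4:8,r5:22
c11: - | r0:15,r1:Mul1,r2:-7,r3:7,r4:8,r5:22
c12: CDB Mul1=-7 | r0:15,r1:-7,r2:-7,r3:7,r4:8,r5:22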